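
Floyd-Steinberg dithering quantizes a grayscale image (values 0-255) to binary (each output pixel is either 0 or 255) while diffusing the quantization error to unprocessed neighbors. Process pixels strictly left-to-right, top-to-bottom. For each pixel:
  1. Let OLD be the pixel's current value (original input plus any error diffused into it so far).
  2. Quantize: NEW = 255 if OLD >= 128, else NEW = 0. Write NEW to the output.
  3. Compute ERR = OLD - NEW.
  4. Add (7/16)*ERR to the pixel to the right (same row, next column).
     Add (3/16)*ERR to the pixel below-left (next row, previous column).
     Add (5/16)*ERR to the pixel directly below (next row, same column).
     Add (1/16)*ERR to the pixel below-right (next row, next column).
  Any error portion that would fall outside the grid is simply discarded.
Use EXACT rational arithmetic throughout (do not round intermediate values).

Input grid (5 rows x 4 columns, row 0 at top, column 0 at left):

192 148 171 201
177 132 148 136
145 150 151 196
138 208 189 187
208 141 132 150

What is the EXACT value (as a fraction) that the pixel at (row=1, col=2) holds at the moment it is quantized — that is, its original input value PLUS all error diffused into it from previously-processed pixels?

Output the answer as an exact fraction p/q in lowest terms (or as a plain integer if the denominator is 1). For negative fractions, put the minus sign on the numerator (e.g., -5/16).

Answer: 12360063/65536

Derivation:
(0,0): OLD=192 → NEW=255, ERR=-63
(0,1): OLD=1927/16 → NEW=0, ERR=1927/16
(0,2): OLD=57265/256 → NEW=255, ERR=-8015/256
(0,3): OLD=767191/4096 → NEW=255, ERR=-277289/4096
(1,0): OLD=46053/256 → NEW=255, ERR=-19227/256
(1,1): OLD=260035/2048 → NEW=0, ERR=260035/2048
(1,2): OLD=12360063/65536 → NEW=255, ERR=-4351617/65536
Target (1,2): original=148, with diffused error = 12360063/65536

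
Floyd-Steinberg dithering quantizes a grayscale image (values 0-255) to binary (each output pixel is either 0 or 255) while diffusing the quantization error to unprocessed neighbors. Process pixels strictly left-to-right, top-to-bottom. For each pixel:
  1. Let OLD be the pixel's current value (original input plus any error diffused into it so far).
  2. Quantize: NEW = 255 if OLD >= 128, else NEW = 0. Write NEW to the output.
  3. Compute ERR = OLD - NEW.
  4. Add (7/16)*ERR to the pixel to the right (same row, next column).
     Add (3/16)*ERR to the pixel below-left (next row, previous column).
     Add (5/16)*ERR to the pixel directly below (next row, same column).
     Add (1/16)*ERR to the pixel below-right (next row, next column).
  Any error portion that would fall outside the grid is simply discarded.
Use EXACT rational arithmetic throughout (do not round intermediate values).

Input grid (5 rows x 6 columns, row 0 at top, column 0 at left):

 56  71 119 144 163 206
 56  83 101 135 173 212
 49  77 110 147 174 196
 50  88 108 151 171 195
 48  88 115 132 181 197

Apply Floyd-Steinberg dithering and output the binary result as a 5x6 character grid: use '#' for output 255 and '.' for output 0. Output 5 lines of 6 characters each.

(0,0): OLD=56 → NEW=0, ERR=56
(0,1): OLD=191/2 → NEW=0, ERR=191/2
(0,2): OLD=5145/32 → NEW=255, ERR=-3015/32
(0,3): OLD=52623/512 → NEW=0, ERR=52623/512
(0,4): OLD=1703657/8192 → NEW=255, ERR=-385303/8192
(0,5): OLD=24303711/131072 → NEW=255, ERR=-9119649/131072
(1,0): OLD=2925/32 → NEW=0, ERR=2925/32
(1,1): OLD=35499/256 → NEW=255, ERR=-29781/256
(1,2): OLD=376023/8192 → NEW=0, ERR=376023/8192
(1,3): OLD=5652243/32768 → NEW=255, ERR=-2703597/32768
(1,4): OLD=242394881/2097152 → NEW=0, ERR=242394881/2097152
(1,5): OLD=7982094263/33554432 → NEW=255, ERR=-574285897/33554432
(2,0): OLD=228361/4096 → NEW=0, ERR=228361/4096
(2,1): OLD=10401507/131072 → NEW=0, ERR=10401507/131072
(2,2): OLD=285888073/2097152 → NEW=255, ERR=-248885687/2097152
(2,3): OLD=1574298593/16777216 → NEW=0, ERR=1574298593/16777216
(2,4): OLD=130355968451/536870912 → NEW=255, ERR=-6546114109/536870912
(2,5): OLD=1653914599045/8589934592 → NEW=255, ERR=-536518721915/8589934592
(3,0): OLD=172599881/2097152 → NEW=0, ERR=172599881/2097152
(3,1): OLD=2181686757/16777216 → NEW=255, ERR=-2096503323/16777216
(3,2): OLD=5207183591/134217728 → NEW=0, ERR=5207183591/134217728
(3,3): OLD=1611415960621/8589934592 → NEW=255, ERR=-579017360339/8589934592
(3,4): OLD=9060867553245/68719476736 → NEW=255, ERR=-8462599014435/68719476736
(3,5): OLD=132867922832723/1099511627776 → NEW=0, ERR=132867922832723/1099511627776
(4,0): OLD=13499387159/268435456 → NEW=0, ERR=13499387159/268435456
(4,1): OLD=358068452635/4294967296 → NEW=0, ERR=358068452635/4294967296
(4,2): OLD=19674274952897/137438953472 → NEW=255, ERR=-15372658182463/137438953472
(4,3): OLD=90897635539077/2199023255552 → NEW=0, ERR=90897635539077/2199023255552
(4,4): OLD=6299618047292085/35184372088832 → NEW=255, ERR=-2672396835360075/35184372088832
(4,5): OLD=109120379934322899/562949953421312 → NEW=255, ERR=-34431858188111661/562949953421312
Row 0: ..#.##
Row 1: .#.#.#
Row 2: ..#.##
Row 3: .#.##.
Row 4: ..#.##

Answer: ..#.##
.#.#.#
..#.##
.#.##.
..#.##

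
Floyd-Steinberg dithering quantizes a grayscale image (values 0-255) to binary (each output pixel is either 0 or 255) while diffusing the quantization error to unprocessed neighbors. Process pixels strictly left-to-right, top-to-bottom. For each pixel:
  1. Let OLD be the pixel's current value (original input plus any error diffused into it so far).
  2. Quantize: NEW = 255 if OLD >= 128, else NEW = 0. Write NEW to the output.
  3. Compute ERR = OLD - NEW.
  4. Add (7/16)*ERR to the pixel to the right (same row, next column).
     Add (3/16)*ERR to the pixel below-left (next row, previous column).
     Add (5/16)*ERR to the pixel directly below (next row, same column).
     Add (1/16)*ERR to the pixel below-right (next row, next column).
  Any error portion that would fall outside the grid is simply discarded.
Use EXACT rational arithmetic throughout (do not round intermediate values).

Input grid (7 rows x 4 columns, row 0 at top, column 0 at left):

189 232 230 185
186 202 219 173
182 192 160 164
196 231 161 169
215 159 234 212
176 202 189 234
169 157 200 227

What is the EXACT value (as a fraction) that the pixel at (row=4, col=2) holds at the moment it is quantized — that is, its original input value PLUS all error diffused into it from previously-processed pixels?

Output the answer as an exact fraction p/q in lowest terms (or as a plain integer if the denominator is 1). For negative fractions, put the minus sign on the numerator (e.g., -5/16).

Answer: 149643163032641/549755813888

Derivation:
(0,0): OLD=189 → NEW=255, ERR=-66
(0,1): OLD=1625/8 → NEW=255, ERR=-415/8
(0,2): OLD=26535/128 → NEW=255, ERR=-6105/128
(0,3): OLD=336145/2048 → NEW=255, ERR=-186095/2048
(1,0): OLD=19923/128 → NEW=255, ERR=-12717/128
(1,1): OLD=132357/1024 → NEW=255, ERR=-128763/1024
(1,2): OLD=4220585/32768 → NEW=255, ERR=-4135255/32768
(1,3): OLD=45304559/524288 → NEW=0, ERR=45304559/524288
(2,0): OLD=2086919/16384 → NEW=0, ERR=2086919/16384
(2,1): OLD=93616765/524288 → NEW=255, ERR=-40076675/524288
(2,2): OLD=100100897/1048576 → NEW=0, ERR=100100897/1048576
(2,3): OLD=3772887133/16777216 → NEW=255, ERR=-505302947/16777216
(3,0): OLD=1857844183/8388608 → NEW=255, ERR=-281250857/8388608
(3,1): OLD=29300329225/134217728 → NEW=255, ERR=-4925191415/134217728
(3,2): OLD=352946201975/2147483648 → NEW=255, ERR=-194662128265/2147483648
(3,3): OLD=4325773637313/34359738368 → NEW=0, ERR=4325773637313/34359738368
(4,0): OLD=424433341515/2147483648 → NEW=255, ERR=-123174988725/2147483648
(4,1): OLD=1775485781025/17179869184 → NEW=0, ERR=1775485781025/17179869184
(4,2): OLD=149643163032641/549755813888 → NEW=255, ERR=9455430491201/549755813888
Target (4,2): original=234, with diffused error = 149643163032641/549755813888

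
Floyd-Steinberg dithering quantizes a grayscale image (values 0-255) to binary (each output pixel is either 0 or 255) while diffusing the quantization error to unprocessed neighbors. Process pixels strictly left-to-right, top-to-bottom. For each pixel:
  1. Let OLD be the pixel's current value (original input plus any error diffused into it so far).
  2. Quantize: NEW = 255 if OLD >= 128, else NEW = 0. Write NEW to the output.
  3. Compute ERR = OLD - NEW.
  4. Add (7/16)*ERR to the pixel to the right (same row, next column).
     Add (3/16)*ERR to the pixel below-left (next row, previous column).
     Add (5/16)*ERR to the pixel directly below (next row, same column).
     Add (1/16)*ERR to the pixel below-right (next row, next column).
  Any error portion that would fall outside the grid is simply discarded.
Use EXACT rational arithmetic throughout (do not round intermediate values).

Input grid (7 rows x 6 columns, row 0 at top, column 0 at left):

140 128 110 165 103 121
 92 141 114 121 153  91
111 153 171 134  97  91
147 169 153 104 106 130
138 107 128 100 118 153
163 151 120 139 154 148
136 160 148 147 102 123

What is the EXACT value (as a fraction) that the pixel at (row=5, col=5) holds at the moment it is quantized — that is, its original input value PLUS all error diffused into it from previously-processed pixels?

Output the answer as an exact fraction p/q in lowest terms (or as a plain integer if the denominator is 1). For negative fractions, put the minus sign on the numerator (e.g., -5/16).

(0,0): OLD=140 → NEW=255, ERR=-115
(0,1): OLD=1243/16 → NEW=0, ERR=1243/16
(0,2): OLD=36861/256 → NEW=255, ERR=-28419/256
(0,3): OLD=476907/4096 → NEW=0, ERR=476907/4096
(0,4): OLD=10088557/65536 → NEW=255, ERR=-6623123/65536
(0,5): OLD=80515835/1048576 → NEW=0, ERR=80515835/1048576
(1,0): OLD=18081/256 → NEW=0, ERR=18081/256
(1,1): OLD=344423/2048 → NEW=255, ERR=-177817/2048
(1,2): OLD=4457075/65536 → NEW=0, ERR=4457075/65536
(1,3): OLD=42271287/262144 → NEW=255, ERR=-24575433/262144
(1,4): OLD=1712587781/16777216 → NEW=0, ERR=1712587781/16777216
(1,5): OLD=41161488275/268435456 → NEW=255, ERR=-27289553005/268435456
(2,0): OLD=3827037/32768 → NEW=0, ERR=3827037/32768
(2,1): OLD=203559887/1048576 → NEW=255, ERR=-63826993/1048576
(2,2): OLD=2392733485/16777216 → NEW=255, ERR=-1885456595/16777216
(2,3): OLD=10593395461/134217728 → NEW=0, ERR=10593395461/134217728
(2,4): OLD=594892484239/4294967296 → NEW=255, ERR=-500324176241/4294967296
(2,5): OLD=1006461380825/68719476736 → NEW=0, ERR=1006461380825/68719476736
(3,0): OLD=2887095693/16777216 → NEW=255, ERR=-1391094387/16777216
(3,1): OLD=13412422537/134217728 → NEW=0, ERR=13412422537/134217728
(3,2): OLD=185322011691/1073741824 → NEW=255, ERR=-88482153429/1073741824
(3,3): OLD=4380619141249/68719476736 → NEW=0, ERR=4380619141249/68719476736
(3,4): OLD=57814917526113/549755813888 → NEW=0, ERR=57814917526113/549755813888
(3,5): OLD=1524413476243983/8796093022208 → NEW=255, ERR=-718590244419057/8796093022208
(4,0): OLD=280946235555/2147483648 → NEW=255, ERR=-266662094685/2147483648
(4,1): OLD=2173898143431/34359738368 → NEW=0, ERR=2173898143431/34359738368
(4,2): OLD=162866791028773/1099511627776 → NEW=255, ERR=-117508674054107/1099511627776
(4,3): OLD=1543391197408153/17592186044416 → NEW=0, ERR=1543391197408153/17592186044416
(4,4): OLD=50078069471537961/281474976710656 → NEW=255, ERR=-21698049589679319/281474976710656
(4,5): OLD=451791194526251391/4503599627370496 → NEW=0, ERR=451791194526251391/4503599627370496
(5,0): OLD=74798924519237/549755813888 → NEW=255, ERR=-65388808022203/549755813888
(5,1): OLD=1599743468703893/17592186044416 → NEW=0, ERR=1599743468703893/17592186044416
(5,2): OLD=20658858501769271/140737488355328 → NEW=255, ERR=-15229201028839369/140737488355328
(5,3): OLD=441086460266510669/4503599627370496 → NEW=0, ERR=441086460266510669/4503599627370496
(5,4): OLD=1774889058330921581/9007199254740992 → NEW=255, ERR=-521946751628031379/9007199254740992
(5,5): OLD=21498994932223225105/144115188075855872 → NEW=255, ERR=-15250378027120022255/144115188075855872
Target (5,5): original=148, with diffused error = 21498994932223225105/144115188075855872

Answer: 21498994932223225105/144115188075855872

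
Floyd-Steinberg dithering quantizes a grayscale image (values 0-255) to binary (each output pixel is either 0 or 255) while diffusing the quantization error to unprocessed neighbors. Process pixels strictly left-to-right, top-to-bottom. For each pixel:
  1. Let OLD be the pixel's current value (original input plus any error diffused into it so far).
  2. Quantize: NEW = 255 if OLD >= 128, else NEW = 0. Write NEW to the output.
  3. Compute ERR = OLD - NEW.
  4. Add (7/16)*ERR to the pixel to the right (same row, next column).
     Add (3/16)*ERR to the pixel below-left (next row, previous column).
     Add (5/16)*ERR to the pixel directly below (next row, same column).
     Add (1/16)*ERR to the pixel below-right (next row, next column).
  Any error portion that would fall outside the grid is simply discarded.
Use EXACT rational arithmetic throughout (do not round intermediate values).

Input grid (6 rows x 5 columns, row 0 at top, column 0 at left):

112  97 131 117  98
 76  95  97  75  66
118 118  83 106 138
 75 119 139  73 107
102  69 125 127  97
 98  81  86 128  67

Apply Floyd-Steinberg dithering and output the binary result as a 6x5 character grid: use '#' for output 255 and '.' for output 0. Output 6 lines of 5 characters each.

(0,0): OLD=112 → NEW=0, ERR=112
(0,1): OLD=146 → NEW=255, ERR=-109
(0,2): OLD=1333/16 → NEW=0, ERR=1333/16
(0,3): OLD=39283/256 → NEW=255, ERR=-25997/256
(0,4): OLD=219429/4096 → NEW=0, ERR=219429/4096
(1,0): OLD=1449/16 → NEW=0, ERR=1449/16
(1,1): OLD=15767/128 → NEW=0, ERR=15767/128
(1,2): OLD=618795/4096 → NEW=255, ERR=-425685/4096
(1,3): OLD=213795/16384 → NEW=0, ERR=213795/16384
(1,4): OLD=21522841/262144 → NEW=0, ERR=21522841/262144
(2,0): OLD=346925/2048 → NEW=255, ERR=-175315/2048
(2,1): OLD=6895447/65536 → NEW=0, ERR=6895447/65536
(2,2): OLD=111883381/1048576 → NEW=0, ERR=111883381/1048576
(2,3): OLD=2779281695/16777216 → NEW=255, ERR=-1498908385/16777216
(2,4): OLD=33657969433/268435456 → NEW=0, ERR=33657969433/268435456
(3,0): OLD=71279141/1048576 → NEW=0, ERR=71279141/1048576
(3,1): OLD=1646483657/8388608 → NEW=255, ERR=-492611383/8388608
(3,2): OLD=36635148779/268435456 → NEW=255, ERR=-31815892501/268435456
(3,3): OLD=12565593517/536870912 → NEW=0, ERR=12565593517/536870912
(3,4): OLD=1295696781973/8589934592 → NEW=255, ERR=-894736538987/8589934592
(4,0): OLD=15063539747/134217728 → NEW=0, ERR=15063539747/134217728
(4,1): OLD=351224261195/4294967296 → NEW=0, ERR=351224261195/4294967296
(4,2): OLD=8552590236597/68719476736 → NEW=0, ERR=8552590236597/68719476736
(4,3): OLD=177929542818667/1099511627776 → NEW=255, ERR=-102445922264213/1099511627776
(4,4): OLD=442423541029997/17592186044416 → NEW=0, ERR=442423541029997/17592186044416
(5,0): OLD=10198347863233/68719476736 → NEW=255, ERR=-7325118704447/68719476736
(5,1): OLD=49626427437291/549755813888 → NEW=0, ERR=49626427437291/549755813888
(5,2): OLD=2674480846942891/17592186044416 → NEW=255, ERR=-1811526594383189/17592186044416
(5,3): OLD=4667292700200857/70368744177664 → NEW=0, ERR=4667292700200857/70368744177664
(5,4): OLD=110398274455552115/1125899906842624 → NEW=0, ERR=110398274455552115/1125899906842624
Row 0: .#.#.
Row 1: ..#..
Row 2: #..#.
Row 3: .##.#
Row 4: ...#.
Row 5: #.#..

Answer: .#.#.
..#..
#..#.
.##.#
...#.
#.#..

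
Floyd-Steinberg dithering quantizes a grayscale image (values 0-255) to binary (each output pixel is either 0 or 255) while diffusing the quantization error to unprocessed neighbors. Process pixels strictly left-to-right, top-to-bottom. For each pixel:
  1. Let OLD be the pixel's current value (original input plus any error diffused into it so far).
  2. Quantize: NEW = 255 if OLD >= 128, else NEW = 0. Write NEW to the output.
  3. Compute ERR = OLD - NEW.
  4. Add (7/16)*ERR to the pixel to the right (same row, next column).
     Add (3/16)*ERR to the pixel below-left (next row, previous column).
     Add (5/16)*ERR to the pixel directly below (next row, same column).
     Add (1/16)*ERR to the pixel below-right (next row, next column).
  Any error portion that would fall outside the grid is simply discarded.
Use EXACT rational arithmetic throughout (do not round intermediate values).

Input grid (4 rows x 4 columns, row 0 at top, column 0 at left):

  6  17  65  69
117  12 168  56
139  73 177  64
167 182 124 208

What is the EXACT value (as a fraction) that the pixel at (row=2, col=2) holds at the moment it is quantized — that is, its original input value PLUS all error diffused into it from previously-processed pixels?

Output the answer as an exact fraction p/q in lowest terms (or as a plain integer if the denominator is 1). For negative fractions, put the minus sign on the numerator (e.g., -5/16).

(0,0): OLD=6 → NEW=0, ERR=6
(0,1): OLD=157/8 → NEW=0, ERR=157/8
(0,2): OLD=9419/128 → NEW=0, ERR=9419/128
(0,3): OLD=207245/2048 → NEW=0, ERR=207245/2048
(1,0): OLD=15687/128 → NEW=0, ERR=15687/128
(1,1): OLD=87985/1024 → NEW=0, ERR=87985/1024
(1,2): OLD=8152261/32768 → NEW=255, ERR=-203579/32768
(1,3): OLD=46925939/524288 → NEW=0, ERR=46925939/524288
(2,0): OLD=3168811/16384 → NEW=255, ERR=-1009109/16384
(2,1): OLD=41628233/524288 → NEW=0, ERR=41628233/524288
(2,2): OLD=243215133/1048576 → NEW=255, ERR=-24171747/1048576
Target (2,2): original=177, with diffused error = 243215133/1048576

Answer: 243215133/1048576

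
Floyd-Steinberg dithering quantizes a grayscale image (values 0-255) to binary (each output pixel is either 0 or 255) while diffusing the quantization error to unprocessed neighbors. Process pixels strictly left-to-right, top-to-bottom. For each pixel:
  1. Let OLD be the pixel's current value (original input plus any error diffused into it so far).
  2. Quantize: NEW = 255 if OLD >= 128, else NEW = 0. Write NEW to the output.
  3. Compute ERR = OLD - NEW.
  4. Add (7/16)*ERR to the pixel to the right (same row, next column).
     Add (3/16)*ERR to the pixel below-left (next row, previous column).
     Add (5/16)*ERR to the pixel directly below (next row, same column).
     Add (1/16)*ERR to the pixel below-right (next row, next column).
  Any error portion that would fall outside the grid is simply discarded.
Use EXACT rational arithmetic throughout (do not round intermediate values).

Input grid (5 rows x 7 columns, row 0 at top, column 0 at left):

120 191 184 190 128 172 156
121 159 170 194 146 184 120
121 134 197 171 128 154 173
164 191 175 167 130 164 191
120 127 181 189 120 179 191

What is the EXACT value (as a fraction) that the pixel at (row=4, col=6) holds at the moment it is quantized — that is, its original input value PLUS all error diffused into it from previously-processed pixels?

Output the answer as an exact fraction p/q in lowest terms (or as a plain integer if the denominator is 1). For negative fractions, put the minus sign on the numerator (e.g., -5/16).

Answer: 263423626317736773/2251799813685248

Derivation:
(0,0): OLD=120 → NEW=0, ERR=120
(0,1): OLD=487/2 → NEW=255, ERR=-23/2
(0,2): OLD=5727/32 → NEW=255, ERR=-2433/32
(0,3): OLD=80249/512 → NEW=255, ERR=-50311/512
(0,4): OLD=696399/8192 → NEW=0, ERR=696399/8192
(0,5): OLD=27419177/131072 → NEW=255, ERR=-6004183/131072
(0,6): OLD=285126431/2097152 → NEW=255, ERR=-249647329/2097152
(1,0): OLD=5003/32 → NEW=255, ERR=-3157/32
(1,1): OLD=27005/256 → NEW=0, ERR=27005/256
(1,2): OLD=1419249/8192 → NEW=255, ERR=-669711/8192
(1,3): OLD=4545365/32768 → NEW=255, ERR=-3810475/32768
(1,4): OLD=224310647/2097152 → NEW=0, ERR=224310647/2097152
(1,5): OLD=3346595767/16777216 → NEW=255, ERR=-931594313/16777216
(1,6): OLD=14936665945/268435456 → NEW=0, ERR=14936665945/268435456
(2,0): OLD=450351/4096 → NEW=0, ERR=450351/4096
(2,1): OLD=25372037/131072 → NEW=255, ERR=-8051323/131072
(2,2): OLD=271303663/2097152 → NEW=255, ERR=-263470097/2097152
(2,3): OLD=1587825559/16777216 → NEW=0, ERR=1587825559/16777216
(2,4): OLD=24850598511/134217728 → NEW=255, ERR=-9374922129/134217728
(2,5): OLD=529170269389/4294967296 → NEW=0, ERR=529170269389/4294967296
(2,6): OLD=16549106492523/68719476736 → NEW=255, ERR=-974360075157/68719476736
(3,0): OLD=391835119/2097152 → NEW=255, ERR=-142938641/2097152
(3,1): OLD=2102194803/16777216 → NEW=0, ERR=2102194803/16777216
(3,2): OLD=27442835937/134217728 → NEW=255, ERR=-6782684703/134217728
(3,3): OLD=82419286515/536870912 → NEW=255, ERR=-54482796045/536870912
(3,4): OLD=6376502007791/68719476736 → NEW=0, ERR=6376502007791/68719476736
(3,5): OLD=129783001102701/549755813888 → NEW=255, ERR=-10404731438739/549755813888
(3,6): OLD=1635980038646067/8796093022208 → NEW=255, ERR=-607023682016973/8796093022208
(4,0): OLD=32801293489/268435456 → NEW=0, ERR=32801293489/268435456
(4,1): OLD=884253230989/4294967296 → NEW=255, ERR=-210963429491/4294967296
(4,2): OLD=9106826494787/68719476736 → NEW=255, ERR=-8416640072893/68719476736
(4,3): OLD=64839499563025/549755813888 → NEW=0, ERR=64839499563025/549755813888
(4,4): OLD=838731581225739/4398046511104 → NEW=255, ERR=-282770279105781/4398046511104
(4,5): OLD=19395969203969987/140737488355328 → NEW=255, ERR=-16492090326638653/140737488355328
(4,6): OLD=263423626317736773/2251799813685248 → NEW=0, ERR=263423626317736773/2251799813685248
Target (4,6): original=191, with diffused error = 263423626317736773/2251799813685248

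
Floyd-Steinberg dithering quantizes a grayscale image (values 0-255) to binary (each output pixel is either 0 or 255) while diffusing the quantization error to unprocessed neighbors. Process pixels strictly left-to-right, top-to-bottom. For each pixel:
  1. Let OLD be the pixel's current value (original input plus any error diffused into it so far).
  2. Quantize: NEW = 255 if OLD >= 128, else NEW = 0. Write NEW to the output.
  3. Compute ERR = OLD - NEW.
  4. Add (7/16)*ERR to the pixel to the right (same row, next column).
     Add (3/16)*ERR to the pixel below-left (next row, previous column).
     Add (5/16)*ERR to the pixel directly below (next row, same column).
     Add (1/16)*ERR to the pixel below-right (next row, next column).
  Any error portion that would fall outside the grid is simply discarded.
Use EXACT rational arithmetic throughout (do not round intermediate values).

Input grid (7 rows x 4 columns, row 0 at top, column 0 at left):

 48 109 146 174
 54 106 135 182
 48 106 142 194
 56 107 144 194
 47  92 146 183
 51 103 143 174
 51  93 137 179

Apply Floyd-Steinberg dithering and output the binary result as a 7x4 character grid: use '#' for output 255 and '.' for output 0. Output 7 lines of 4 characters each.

(0,0): OLD=48 → NEW=0, ERR=48
(0,1): OLD=130 → NEW=255, ERR=-125
(0,2): OLD=1461/16 → NEW=0, ERR=1461/16
(0,3): OLD=54771/256 → NEW=255, ERR=-10509/256
(1,0): OLD=729/16 → NEW=0, ERR=729/16
(1,1): OLD=13695/128 → NEW=0, ERR=13695/128
(1,2): OLD=798043/4096 → NEW=255, ERR=-246437/4096
(1,3): OLD=9735789/65536 → NEW=255, ERR=-6975891/65536
(2,0): OLD=168549/2048 → NEW=0, ERR=168549/2048
(2,1): OLD=10945015/65536 → NEW=255, ERR=-5766665/65536
(2,2): OLD=9362543/131072 → NEW=0, ERR=9362543/131072
(2,3): OLD=394740395/2097152 → NEW=255, ERR=-140033365/2097152
(3,0): OLD=68388101/1048576 → NEW=0, ERR=68388101/1048576
(3,1): OLD=2123543739/16777216 → NEW=0, ERR=2123543739/16777216
(3,2): OLD=54674472357/268435456 → NEW=255, ERR=-13776568923/268435456
(3,3): OLD=666340807427/4294967296 → NEW=255, ERR=-428875853053/4294967296
(4,0): OLD=24458145729/268435456 → NEW=0, ERR=24458145729/268435456
(4,1): OLD=356202578771/2147483648 → NEW=255, ERR=-191405751469/2147483648
(4,2): OLD=5508237207075/68719476736 → NEW=0, ERR=5508237207075/68719476736
(4,3): OLD=201931418444005/1099511627776 → NEW=255, ERR=-78444046638875/1099511627776
(5,0): OLD=2156455231521/34359738368 → NEW=0, ERR=2156455231521/34359738368
(5,1): OLD=135601147595031/1099511627776 → NEW=0, ERR=135601147595031/1099511627776
(5,2): OLD=55815902022093/274877906944 → NEW=255, ERR=-14277964248627/274877906944
(5,3): OLD=2357168934885653/17592186044416 → NEW=255, ERR=-2128838506440427/17592186044416
(6,0): OLD=1649037768093669/17592186044416 → NEW=0, ERR=1649037768093669/17592186044416
(6,1): OLD=46931264961151539/281474976710656 → NEW=255, ERR=-24844854100065741/281474976710656
(6,2): OLD=302505638771514965/4503599627370496 → NEW=0, ERR=302505638771514965/4503599627370496
(6,3): OLD=12057005349696453971/72057594037927936 → NEW=255, ERR=-6317681129975169709/72057594037927936
Row 0: .#.#
Row 1: ..##
Row 2: .#.#
Row 3: ..##
Row 4: .#.#
Row 5: ..##
Row 6: .#.#

Answer: .#.#
..##
.#.#
..##
.#.#
..##
.#.#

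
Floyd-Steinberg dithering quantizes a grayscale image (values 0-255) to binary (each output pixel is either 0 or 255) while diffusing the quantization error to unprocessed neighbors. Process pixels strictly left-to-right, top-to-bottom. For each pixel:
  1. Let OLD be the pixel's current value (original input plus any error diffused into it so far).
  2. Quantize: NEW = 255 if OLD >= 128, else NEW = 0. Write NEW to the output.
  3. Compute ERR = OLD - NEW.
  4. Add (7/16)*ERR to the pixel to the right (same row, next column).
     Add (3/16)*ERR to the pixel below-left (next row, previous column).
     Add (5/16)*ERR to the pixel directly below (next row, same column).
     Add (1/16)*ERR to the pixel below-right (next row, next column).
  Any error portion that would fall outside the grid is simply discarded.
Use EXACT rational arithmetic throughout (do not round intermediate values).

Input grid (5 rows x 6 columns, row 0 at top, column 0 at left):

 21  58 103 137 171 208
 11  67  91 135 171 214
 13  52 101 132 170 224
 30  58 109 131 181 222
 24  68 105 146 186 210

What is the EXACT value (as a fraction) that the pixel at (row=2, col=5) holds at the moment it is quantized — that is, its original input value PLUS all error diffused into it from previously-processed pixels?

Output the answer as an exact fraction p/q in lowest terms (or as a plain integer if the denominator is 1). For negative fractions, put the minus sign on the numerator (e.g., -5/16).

Answer: 15456926180897/68719476736

Derivation:
(0,0): OLD=21 → NEW=0, ERR=21
(0,1): OLD=1075/16 → NEW=0, ERR=1075/16
(0,2): OLD=33893/256 → NEW=255, ERR=-31387/256
(0,3): OLD=341443/4096 → NEW=0, ERR=341443/4096
(0,4): OLD=13596757/65536 → NEW=255, ERR=-3114923/65536
(0,5): OLD=196299347/1048576 → NEW=255, ERR=-71087533/1048576
(1,0): OLD=7721/256 → NEW=0, ERR=7721/256
(1,1): OLD=162847/2048 → NEW=0, ERR=162847/2048
(1,2): OLD=7032203/65536 → NEW=0, ERR=7032203/65536
(1,3): OLD=50179695/262144 → NEW=255, ERR=-16667025/262144
(1,4): OLD=2027180205/16777216 → NEW=0, ERR=2027180205/16777216
(1,5): OLD=65151026091/268435456 → NEW=255, ERR=-3300015189/268435456
(2,0): OLD=1223365/32768 → NEW=0, ERR=1223365/32768
(2,1): OLD=120781767/1048576 → NEW=0, ERR=120781767/1048576
(2,2): OLD=2985920789/16777216 → NEW=255, ERR=-1292269291/16777216
(2,3): OLD=14467965869/134217728 → NEW=0, ERR=14467965869/134217728
(2,4): OLD=1067903299719/4294967296 → NEW=255, ERR=-27313360761/4294967296
(2,5): OLD=15456926180897/68719476736 → NEW=255, ERR=-2066540386783/68719476736
Target (2,5): original=224, with diffused error = 15456926180897/68719476736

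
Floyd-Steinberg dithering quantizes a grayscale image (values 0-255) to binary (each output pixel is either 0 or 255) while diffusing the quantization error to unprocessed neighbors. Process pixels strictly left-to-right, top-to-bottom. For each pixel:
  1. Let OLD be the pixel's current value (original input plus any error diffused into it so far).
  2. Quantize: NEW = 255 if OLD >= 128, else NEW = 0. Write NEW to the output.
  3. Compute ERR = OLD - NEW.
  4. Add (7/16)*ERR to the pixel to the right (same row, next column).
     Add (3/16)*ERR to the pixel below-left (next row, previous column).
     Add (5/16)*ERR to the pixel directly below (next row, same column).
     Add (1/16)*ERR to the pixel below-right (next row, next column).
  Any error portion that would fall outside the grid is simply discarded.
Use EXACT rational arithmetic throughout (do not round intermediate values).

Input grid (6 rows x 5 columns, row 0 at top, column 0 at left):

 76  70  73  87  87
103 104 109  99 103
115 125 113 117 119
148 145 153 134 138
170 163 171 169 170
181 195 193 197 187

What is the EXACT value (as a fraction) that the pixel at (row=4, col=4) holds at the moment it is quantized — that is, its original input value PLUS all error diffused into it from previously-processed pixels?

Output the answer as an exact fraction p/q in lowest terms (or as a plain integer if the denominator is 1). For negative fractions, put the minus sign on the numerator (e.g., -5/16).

(0,0): OLD=76 → NEW=0, ERR=76
(0,1): OLD=413/4 → NEW=0, ERR=413/4
(0,2): OLD=7563/64 → NEW=0, ERR=7563/64
(0,3): OLD=142029/1024 → NEW=255, ERR=-119091/1024
(0,4): OLD=591771/16384 → NEW=0, ERR=591771/16384
(1,0): OLD=9351/64 → NEW=255, ERR=-6969/64
(1,1): OLD=59153/512 → NEW=0, ERR=59153/512
(1,2): OLD=2967493/16384 → NEW=255, ERR=-1210427/16384
(1,3): OLD=2915857/65536 → NEW=0, ERR=2915857/65536
(1,4): OLD=132627923/1048576 → NEW=0, ERR=132627923/1048576
(2,0): OLD=840779/8192 → NEW=0, ERR=840779/8192
(2,1): OLD=48588041/262144 → NEW=255, ERR=-18258679/262144
(2,2): OLD=314588059/4194304 → NEW=0, ERR=314588059/4194304
(2,3): OLD=12268593505/67108864 → NEW=255, ERR=-4844166815/67108864
(2,4): OLD=139292882279/1073741824 → NEW=255, ERR=-134511282841/1073741824
(3,0): OLD=700505595/4194304 → NEW=255, ERR=-369041925/4194304
(3,1): OLD=3530520255/33554432 → NEW=0, ERR=3530520255/33554432
(3,2): OLD=219670105093/1073741824 → NEW=255, ERR=-54134060027/1073741824
(3,3): OLD=151578924981/2147483648 → NEW=0, ERR=151578924981/2147483648
(3,4): OLD=4302570203161/34359738368 → NEW=0, ERR=4302570203161/34359738368
(4,0): OLD=87097938805/536870912 → NEW=255, ERR=-49804143755/536870912
(4,1): OLD=2411066992341/17179869184 → NEW=255, ERR=-1969799649579/17179869184
(4,2): OLD=34330320308315/274877906944 → NEW=0, ERR=34330320308315/274877906944
(4,3): OLD=1169995980031573/4398046511104 → NEW=255, ERR=48494119700053/4398046511104
(4,4): OLD=15366223916487379/70368744177664 → NEW=255, ERR=-2577805848816941/70368744177664
Target (4,4): original=170, with diffused error = 15366223916487379/70368744177664

Answer: 15366223916487379/70368744177664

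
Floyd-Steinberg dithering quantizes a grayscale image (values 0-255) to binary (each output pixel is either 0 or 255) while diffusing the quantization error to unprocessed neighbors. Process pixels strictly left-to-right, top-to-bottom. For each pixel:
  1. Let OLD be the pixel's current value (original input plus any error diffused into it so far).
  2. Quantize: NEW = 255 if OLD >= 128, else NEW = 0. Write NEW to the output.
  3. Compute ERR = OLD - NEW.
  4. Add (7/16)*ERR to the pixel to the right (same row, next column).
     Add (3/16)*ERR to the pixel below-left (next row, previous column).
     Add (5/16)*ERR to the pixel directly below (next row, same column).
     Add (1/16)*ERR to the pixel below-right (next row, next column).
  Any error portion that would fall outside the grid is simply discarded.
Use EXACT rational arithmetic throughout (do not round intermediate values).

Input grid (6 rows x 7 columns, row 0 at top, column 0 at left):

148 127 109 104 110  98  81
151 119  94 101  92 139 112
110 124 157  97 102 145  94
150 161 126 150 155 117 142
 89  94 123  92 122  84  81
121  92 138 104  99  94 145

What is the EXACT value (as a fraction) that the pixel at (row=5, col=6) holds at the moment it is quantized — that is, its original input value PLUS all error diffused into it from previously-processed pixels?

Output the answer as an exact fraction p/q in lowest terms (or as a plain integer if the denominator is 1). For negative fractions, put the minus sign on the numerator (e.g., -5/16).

(0,0): OLD=148 → NEW=255, ERR=-107
(0,1): OLD=1283/16 → NEW=0, ERR=1283/16
(0,2): OLD=36885/256 → NEW=255, ERR=-28395/256
(0,3): OLD=227219/4096 → NEW=0, ERR=227219/4096
(0,4): OLD=8799493/65536 → NEW=255, ERR=-7912187/65536
(0,5): OLD=47375139/1048576 → NEW=0, ERR=47375139/1048576
(0,6): OLD=1690580469/16777216 → NEW=0, ERR=1690580469/16777216
(1,0): OLD=33945/256 → NEW=255, ERR=-31335/256
(1,1): OLD=129071/2048 → NEW=0, ERR=129071/2048
(1,2): OLD=6705883/65536 → NEW=0, ERR=6705883/65536
(1,3): OLD=35004799/262144 → NEW=255, ERR=-31841921/262144
(1,4): OLD=219248605/16777216 → NEW=0, ERR=219248605/16777216
(1,5): OLD=22841750637/134217728 → NEW=255, ERR=-11383770003/134217728
(1,6): OLD=234519015107/2147483648 → NEW=0, ERR=234519015107/2147483648
(2,0): OLD=2738293/32768 → NEW=0, ERR=2738293/32768
(2,1): OLD=201106775/1048576 → NEW=255, ERR=-66280105/1048576
(2,2): OLD=2390514117/16777216 → NEW=255, ERR=-1887675963/16777216
(2,3): OLD=2504772317/134217728 → NEW=0, ERR=2504772317/134217728
(2,4): OLD=97446154477/1073741824 → NEW=0, ERR=97446154477/1073741824
(2,5): OLD=6167327492559/34359738368 → NEW=255, ERR=-2594405791281/34359738368
(2,6): OLD=49363482054297/549755813888 → NEW=0, ERR=49363482054297/549755813888
(3,0): OLD=2755868965/16777216 → NEW=255, ERR=-1522321115/16777216
(3,1): OLD=11499215169/134217728 → NEW=0, ERR=11499215169/134217728
(3,2): OLD=137300435411/1073741824 → NEW=0, ERR=137300435411/1073741824
(3,3): OLD=952450379989/4294967296 → NEW=255, ERR=-142766280491/4294967296
(3,4): OLD=85666628500773/549755813888 → NEW=255, ERR=-54521104040667/549755813888
(3,5): OLD=318962784633151/4398046511104 → NEW=0, ERR=318962784633151/4398046511104
(3,6): OLD=13867556506548257/70368744177664 → NEW=255, ERR=-4076473258756063/70368744177664
(4,0): OLD=164730845579/2147483648 → NEW=0, ERR=164730845579/2147483648
(4,1): OLD=5931814048911/34359738368 → NEW=255, ERR=-2829919234929/34359738368
(4,2): OLD=69296008480961/549755813888 → NEW=0, ERR=69296008480961/549755813888
(4,3): OLD=554838354352027/4398046511104 → NEW=0, ERR=554838354352027/4398046511104
(4,4): OLD=5549353395594593/35184372088832 → NEW=255, ERR=-3422661487057567/35184372088832
(4,5): OLD=52967233033152993/1125899906842624 → NEW=0, ERR=52967233033152993/1125899906842624
(4,6): OLD=1585473522665713271/18014398509481984 → NEW=0, ERR=1585473522665713271/18014398509481984
(5,0): OLD=71209163421981/549755813888 → NEW=255, ERR=-68978569119459/549755813888
(5,1): OLD=175028078661855/4398046511104 → NEW=0, ERR=175028078661855/4398046511104
(5,2): OLD=7505104493687113/35184372088832 → NEW=255, ERR=-1466910388965047/35184372088832
(5,3): OLD=32319458344375501/281474976710656 → NEW=0, ERR=32319458344375501/281474976710656
(5,4): OLD=2441684765965597615/18014398509481984 → NEW=255, ERR=-2151986853952308305/18014398509481984
(5,5): OLD=9635571954935325375/144115188075855872 → NEW=0, ERR=9635571954935325375/144115188075855872
(5,6): OLD=471994986755405014609/2305843009213693952 → NEW=255, ERR=-115994980594086943151/2305843009213693952
Target (5,6): original=145, with diffused error = 471994986755405014609/2305843009213693952

Answer: 471994986755405014609/2305843009213693952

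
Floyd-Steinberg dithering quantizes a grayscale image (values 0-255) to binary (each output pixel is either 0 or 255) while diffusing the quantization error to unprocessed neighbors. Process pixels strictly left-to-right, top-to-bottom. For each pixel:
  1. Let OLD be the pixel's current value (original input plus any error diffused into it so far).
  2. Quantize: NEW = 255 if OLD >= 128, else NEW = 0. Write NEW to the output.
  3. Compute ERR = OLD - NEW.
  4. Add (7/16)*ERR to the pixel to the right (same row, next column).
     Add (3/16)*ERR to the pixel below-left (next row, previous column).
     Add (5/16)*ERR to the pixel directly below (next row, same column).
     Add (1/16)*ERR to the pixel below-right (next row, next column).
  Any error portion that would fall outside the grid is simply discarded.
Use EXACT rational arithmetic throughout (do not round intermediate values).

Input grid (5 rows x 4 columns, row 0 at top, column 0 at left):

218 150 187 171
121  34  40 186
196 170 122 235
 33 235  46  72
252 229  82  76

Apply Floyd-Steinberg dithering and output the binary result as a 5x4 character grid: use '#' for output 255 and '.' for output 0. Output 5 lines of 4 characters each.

(0,0): OLD=218 → NEW=255, ERR=-37
(0,1): OLD=2141/16 → NEW=255, ERR=-1939/16
(0,2): OLD=34299/256 → NEW=255, ERR=-30981/256
(0,3): OLD=483549/4096 → NEW=0, ERR=483549/4096
(1,0): OLD=22199/256 → NEW=0, ERR=22199/256
(1,1): OLD=18561/2048 → NEW=0, ERR=18561/2048
(1,2): OLD=1357077/65536 → NEW=0, ERR=1357077/65536
(1,3): OLD=235287459/1048576 → NEW=255, ERR=-32099421/1048576
(2,0): OLD=7366171/32768 → NEW=255, ERR=-989669/32768
(2,1): OLD=177126489/1048576 → NEW=255, ERR=-90260391/1048576
(2,2): OLD=179596093/2097152 → NEW=0, ERR=179596093/2097152
(2,3): OLD=8864896425/33554432 → NEW=255, ERR=308516265/33554432
(3,0): OLD=124519915/16777216 → NEW=0, ERR=124519915/16777216
(3,1): OLD=60536735989/268435456 → NEW=255, ERR=-7914305291/268435456
(3,2): OLD=241407588363/4294967296 → NEW=0, ERR=241407588363/4294967296
(3,3): OLD=7202918651597/68719476736 → NEW=0, ERR=7202918651597/68719476736
(4,0): OLD=1068550435919/4294967296 → NEW=255, ERR=-26666224561/4294967296
(4,1): OLD=7836526020333/34359738368 → NEW=255, ERR=-925207263507/34359738368
(4,2): OLD=116102352657869/1099511627776 → NEW=0, ERR=116102352657869/1099511627776
(4,3): OLD=2787756442729387/17592186044416 → NEW=255, ERR=-1698250998596693/17592186044416
Row 0: ###.
Row 1: ...#
Row 2: ##.#
Row 3: .#..
Row 4: ##.#

Answer: ###.
...#
##.#
.#..
##.#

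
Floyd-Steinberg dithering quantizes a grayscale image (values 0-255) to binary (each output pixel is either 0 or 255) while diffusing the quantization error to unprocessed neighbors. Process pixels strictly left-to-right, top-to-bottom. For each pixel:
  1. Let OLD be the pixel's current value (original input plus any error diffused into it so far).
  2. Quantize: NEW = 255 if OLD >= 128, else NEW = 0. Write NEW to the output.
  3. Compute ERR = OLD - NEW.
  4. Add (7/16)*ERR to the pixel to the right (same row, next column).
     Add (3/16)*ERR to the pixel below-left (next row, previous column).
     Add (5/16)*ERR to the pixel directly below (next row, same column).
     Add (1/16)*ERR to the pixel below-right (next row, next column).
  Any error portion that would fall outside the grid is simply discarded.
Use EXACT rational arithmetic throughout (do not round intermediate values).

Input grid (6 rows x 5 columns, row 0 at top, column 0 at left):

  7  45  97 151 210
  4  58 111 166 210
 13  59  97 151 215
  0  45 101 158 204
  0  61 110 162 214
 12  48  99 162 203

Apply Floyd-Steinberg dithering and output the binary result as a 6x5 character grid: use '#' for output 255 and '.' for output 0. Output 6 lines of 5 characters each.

Answer: ...##
..#.#
..###
...#.
..#.#
..###

Derivation:
(0,0): OLD=7 → NEW=0, ERR=7
(0,1): OLD=769/16 → NEW=0, ERR=769/16
(0,2): OLD=30215/256 → NEW=0, ERR=30215/256
(0,3): OLD=830001/4096 → NEW=255, ERR=-214479/4096
(0,4): OLD=12261207/65536 → NEW=255, ERR=-4450473/65536
(1,0): OLD=3891/256 → NEW=0, ERR=3891/256
(1,1): OLD=209381/2048 → NEW=0, ERR=209381/2048
(1,2): OLD=12176457/65536 → NEW=255, ERR=-4535223/65536
(1,3): OLD=29885589/262144 → NEW=0, ERR=29885589/262144
(1,4): OLD=987266847/4194304 → NEW=255, ERR=-82280673/4194304
(2,0): OLD=1209767/32768 → NEW=0, ERR=1209767/32768
(2,1): OLD=99694109/1048576 → NEW=0, ERR=99694109/1048576
(2,2): OLD=2428261015/16777216 → NEW=255, ERR=-1849929065/16777216
(2,3): OLD=34999253717/268435456 → NEW=255, ERR=-33451787563/268435456
(2,4): OLD=693528483475/4294967296 → NEW=255, ERR=-401688177005/4294967296
(3,0): OLD=492645047/16777216 → NEW=0, ERR=492645047/16777216
(3,1): OLD=9286626539/134217728 → NEW=0, ERR=9286626539/134217728
(3,2): OLD=340976472457/4294967296 → NEW=0, ERR=340976472457/4294967296
(3,3): OLD=1111215406849/8589934592 → NEW=255, ERR=-1079217914111/8589934592
(3,4): OLD=15395682137445/137438953472 → NEW=0, ERR=15395682137445/137438953472
(4,0): OLD=47565681497/2147483648 → NEW=0, ERR=47565681497/2147483648
(4,1): OLD=7492714417497/68719476736 → NEW=0, ERR=7492714417497/68719476736
(4,2): OLD=179526920623703/1099511627776 → NEW=255, ERR=-100848544459177/1099511627776
(4,3): OLD=1910081211197785/17592186044416 → NEW=0, ERR=1910081211197785/17592186044416
(4,4): OLD=81249211774330351/281474976710656 → NEW=255, ERR=9473092713113071/281474976710656
(5,0): OLD=43282791825323/1099511627776 → NEW=0, ERR=43282791825323/1099511627776
(5,1): OLD=734314810928961/8796093022208 → NEW=0, ERR=734314810928961/8796093022208
(5,2): OLD=37726925015098825/281474976710656 → NEW=255, ERR=-34049194046118455/281474976710656
(5,3): OLD=161661832241200967/1125899906842624 → NEW=255, ERR=-125442644003668153/1125899906842624
(5,4): OLD=3090531441178085341/18014398509481984 → NEW=255, ERR=-1503140178739820579/18014398509481984
Row 0: ...##
Row 1: ..#.#
Row 2: ..###
Row 3: ...#.
Row 4: ..#.#
Row 5: ..###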